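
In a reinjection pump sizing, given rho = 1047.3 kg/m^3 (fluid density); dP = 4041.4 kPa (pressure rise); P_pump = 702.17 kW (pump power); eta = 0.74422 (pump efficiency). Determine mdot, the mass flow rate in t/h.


mdot = P_pump * rho * eta / dP
mdot = 702.17 * 1047.3 * 0.74422 / 4041.4
mdot = 135.4200 kg/s
Convert: 135.4200 kg/s * 3.6 = 487.51 t/h
mdot = 487.51 t/h


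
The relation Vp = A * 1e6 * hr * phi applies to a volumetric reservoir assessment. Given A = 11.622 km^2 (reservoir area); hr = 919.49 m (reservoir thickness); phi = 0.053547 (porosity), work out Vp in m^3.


Vp = A * 1e6 * hr * phi
Vp = 11.622 * 1e6 * 919.49 * 0.053547
Vp = 5.7222e+08 m^3


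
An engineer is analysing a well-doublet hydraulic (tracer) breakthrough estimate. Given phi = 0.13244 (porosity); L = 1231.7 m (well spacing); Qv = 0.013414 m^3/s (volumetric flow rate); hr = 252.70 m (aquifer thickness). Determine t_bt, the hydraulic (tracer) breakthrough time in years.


t_bt = pi * hr * phi * L^2 / (3 * Qv) / (365.25*86400)
t_bt = pi * 252.70 * 0.13244 * 1231.7^2 / (3 * 0.013414) / (365.25*86400)
t_bt = 125.60 years


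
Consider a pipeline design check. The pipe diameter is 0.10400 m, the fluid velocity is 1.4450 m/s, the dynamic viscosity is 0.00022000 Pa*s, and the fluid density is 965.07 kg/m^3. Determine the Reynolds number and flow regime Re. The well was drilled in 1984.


Step 1: Re = rho*vel*D/mu = 965.07*1.445*0.104/0.00022 = 6.5923e+05
Step 2: Re = 6.5923e+05 > 4000, so flow is turbulent.
Re = 6.5923e+05 (turbulent)


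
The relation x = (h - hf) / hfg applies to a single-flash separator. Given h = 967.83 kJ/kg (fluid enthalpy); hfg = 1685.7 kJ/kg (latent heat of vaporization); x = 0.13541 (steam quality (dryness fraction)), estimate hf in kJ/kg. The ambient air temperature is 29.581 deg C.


hf = h - x * hfg
hf = 967.83 - 0.13541 * 1685.7
hf = 739.57 kJ/kg


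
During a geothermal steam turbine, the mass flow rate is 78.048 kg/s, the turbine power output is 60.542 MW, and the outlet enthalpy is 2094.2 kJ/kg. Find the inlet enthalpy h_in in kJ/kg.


h_in = h_out + P * 1000 / mdot
h_in = 2094.2 + 60.542 * 1000 / 78.048
h_in = 2869.9 kJ/kg


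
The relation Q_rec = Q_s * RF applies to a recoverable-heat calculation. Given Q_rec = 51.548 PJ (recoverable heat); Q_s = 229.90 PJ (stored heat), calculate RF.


RF = Q_rec / Q_s
RF = 51.548 / 229.90
RF = 0.22422


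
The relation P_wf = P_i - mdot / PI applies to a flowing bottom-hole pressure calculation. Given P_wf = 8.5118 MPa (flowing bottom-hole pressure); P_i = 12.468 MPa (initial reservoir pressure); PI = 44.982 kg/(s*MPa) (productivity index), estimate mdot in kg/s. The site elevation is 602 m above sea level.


mdot = (P_i - P_wf) * PI
mdot = (12.468 - 8.5118) * 44.982
mdot = 177.96 kg/s


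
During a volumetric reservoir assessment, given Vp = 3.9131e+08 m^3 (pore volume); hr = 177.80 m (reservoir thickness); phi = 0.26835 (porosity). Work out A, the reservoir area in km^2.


A = Vp / (1e6 * hr * phi)
A = 3.9131e+08 / (1e6 * 177.80 * 0.26835)
A = 8.2014 km^2


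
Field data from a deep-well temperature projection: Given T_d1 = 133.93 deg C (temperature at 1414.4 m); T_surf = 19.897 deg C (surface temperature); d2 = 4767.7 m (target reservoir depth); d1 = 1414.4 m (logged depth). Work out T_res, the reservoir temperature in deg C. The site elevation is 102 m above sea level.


Step 1: grad = (T_d1 - T_surf)/d1 * 1000 = (133.93 - 19.897)/1414.4 * 1000 = 80.62288 deg C/km
Step 2: T_res = T_surf + grad*d2/1000 = 19.897 + 80.62288*4767.7/1000 = 404.28 deg C
T_res = 404.28 deg C


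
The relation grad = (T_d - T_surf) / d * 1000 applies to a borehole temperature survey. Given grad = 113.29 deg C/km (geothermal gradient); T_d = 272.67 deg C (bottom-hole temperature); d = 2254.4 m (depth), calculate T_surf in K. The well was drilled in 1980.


T_surf = T_d - grad * d / 1000
T_surf = 272.67 - 113.29 * 2254.4 / 1000
T_surf = 17.26902 deg C
Convert to K: 17.26902 + 273.15 = 290.42 K
T_surf = 290.42 K


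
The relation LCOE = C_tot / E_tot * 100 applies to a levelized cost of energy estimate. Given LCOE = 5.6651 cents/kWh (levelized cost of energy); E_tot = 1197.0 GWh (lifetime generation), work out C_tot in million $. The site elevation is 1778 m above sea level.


C_tot = LCOE / 100 * E_tot
C_tot = 5.6651 / 100 * 1197.0
C_tot = 67.811 million $


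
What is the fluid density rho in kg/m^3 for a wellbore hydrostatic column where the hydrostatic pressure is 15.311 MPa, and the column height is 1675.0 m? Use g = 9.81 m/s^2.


rho = P * 1e6 / (g * h)
rho = 15.311 * 1e6 / (9.81 * 1675.0)
rho = 931.79 kg/m^3


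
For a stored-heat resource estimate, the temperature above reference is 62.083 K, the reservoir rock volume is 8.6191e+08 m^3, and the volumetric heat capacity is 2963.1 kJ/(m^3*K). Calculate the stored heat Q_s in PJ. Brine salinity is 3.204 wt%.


Q_s = Vr * rhoc * dT / 1e12
Q_s = 8.6191e+08 * 2963.1 * 62.083 / 1e12
Q_s = 158.56 PJ


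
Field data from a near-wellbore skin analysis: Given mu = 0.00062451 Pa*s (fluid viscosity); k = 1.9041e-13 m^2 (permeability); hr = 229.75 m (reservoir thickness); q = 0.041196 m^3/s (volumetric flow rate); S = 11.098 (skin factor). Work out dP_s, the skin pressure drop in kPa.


dP_s = S * q * mu / (2*pi*k*hr) / 1000
dP_s = 11.098 * 0.041196 * 0.00062451 / (2*pi*1.9041e-13*229.75) / 1000
dP_s = 1038.8 kPa


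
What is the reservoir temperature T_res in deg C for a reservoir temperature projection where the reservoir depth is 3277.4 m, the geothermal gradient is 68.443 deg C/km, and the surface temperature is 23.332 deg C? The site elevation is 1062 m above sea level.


T_res = T_surf + grad * d / 1000
T_res = 23.332 + 68.443 * 3277.4 / 1000
T_res = 247.65 deg C


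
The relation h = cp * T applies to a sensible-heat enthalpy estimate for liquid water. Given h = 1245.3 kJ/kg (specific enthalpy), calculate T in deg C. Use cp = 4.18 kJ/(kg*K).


T = h / cp
T = 1245.3 / 4.18
T = 297.92 deg C


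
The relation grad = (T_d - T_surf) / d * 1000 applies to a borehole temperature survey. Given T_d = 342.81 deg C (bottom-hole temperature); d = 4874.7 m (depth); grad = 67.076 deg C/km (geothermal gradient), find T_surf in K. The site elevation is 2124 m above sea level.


T_surf = T_d - grad * d / 1000
T_surf = 342.81 - 67.076 * 4874.7 / 1000
T_surf = 15.83462 deg C
Convert to K: 15.83462 + 273.15 = 288.98 K
T_surf = 288.98 K


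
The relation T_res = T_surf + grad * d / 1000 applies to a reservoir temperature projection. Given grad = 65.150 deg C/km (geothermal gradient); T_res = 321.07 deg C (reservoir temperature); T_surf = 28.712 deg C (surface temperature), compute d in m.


d = (T_res - T_surf) / grad * 1000
d = (321.07 - 28.712) / 65.150 * 1000
d = 4487.5 m


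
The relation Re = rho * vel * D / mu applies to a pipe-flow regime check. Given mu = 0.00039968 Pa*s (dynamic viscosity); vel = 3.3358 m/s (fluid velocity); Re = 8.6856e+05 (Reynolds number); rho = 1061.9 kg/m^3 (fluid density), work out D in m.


D = Re * mu / (rho * vel)
D = 8.6856e+05 * 0.00039968 / (1061.9 * 3.3358)
D = 0.098001 m


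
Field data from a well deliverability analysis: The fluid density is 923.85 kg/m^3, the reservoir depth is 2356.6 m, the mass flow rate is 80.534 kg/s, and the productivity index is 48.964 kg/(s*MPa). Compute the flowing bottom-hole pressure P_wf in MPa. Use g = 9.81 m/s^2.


Step 1: P_i = rho*g*h/1e6 = 923.85*9.81*2356.6/1e6 = 21.35779 MPa
Step 2: P_wf = P_i - mdot/PI = 21.35779 - 80.534/48.964 = 19.713 MPa
P_wf = 19.713 MPa


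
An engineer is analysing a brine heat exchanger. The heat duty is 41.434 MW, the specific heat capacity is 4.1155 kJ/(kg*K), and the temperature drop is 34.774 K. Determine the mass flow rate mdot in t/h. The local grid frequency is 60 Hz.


mdot = Q * 1000 / (cp * dT)
mdot = 41.434 * 1000 / (4.1155 * 34.774)
mdot = 289.5207 kg/s
Convert: 289.5207 kg/s * 3.6 = 1042.3 t/h
mdot = 1042.3 t/h


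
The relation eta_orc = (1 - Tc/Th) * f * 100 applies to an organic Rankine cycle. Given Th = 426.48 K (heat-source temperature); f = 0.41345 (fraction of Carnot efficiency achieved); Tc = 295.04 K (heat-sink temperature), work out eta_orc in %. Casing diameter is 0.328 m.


eta_orc = (1 - Tc/Th) * f * 100
eta_orc = (1 - 295.04/426.48) * 0.41345 * 100
eta_orc = 12.742 %


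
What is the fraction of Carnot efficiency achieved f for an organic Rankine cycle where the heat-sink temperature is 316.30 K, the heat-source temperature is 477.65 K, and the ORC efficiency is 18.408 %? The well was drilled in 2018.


f = (eta_orc/100) / (1 - Tc/Th)
f = (18.408/100) / (1 - 316.30/477.65)
f = 0.54494


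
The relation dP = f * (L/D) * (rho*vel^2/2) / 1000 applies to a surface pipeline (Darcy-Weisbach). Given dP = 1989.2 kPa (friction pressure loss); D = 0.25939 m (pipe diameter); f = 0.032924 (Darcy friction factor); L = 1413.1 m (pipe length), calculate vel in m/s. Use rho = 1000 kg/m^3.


vel = sqrt(dP*1000*2*D / (f*L*rho))
vel = sqrt(1989.2*1000*2*0.25939 / (0.032924*1413.1*1000))
vel = 4.7096 m/s


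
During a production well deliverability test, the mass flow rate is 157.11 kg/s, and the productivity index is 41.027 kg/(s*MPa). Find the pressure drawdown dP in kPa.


dP = mdot * 1000 / PI
dP = 157.11 * 1000 / 41.027
dP = 3829.4 kPa


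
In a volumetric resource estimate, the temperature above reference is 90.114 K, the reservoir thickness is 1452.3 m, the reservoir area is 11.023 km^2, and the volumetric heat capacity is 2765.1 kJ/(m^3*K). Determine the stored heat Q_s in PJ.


Step 1: Vr = A*1e6*hr = 11.023*1e6*1452.3 = 1.600870e+10 m^3
Step 2: Q_s = Vr*rhoc*dT/1e12 = 1.600870e+10*2765.1*90.114/1e12 = 3989.0 PJ
Q_s = 3989.0 PJ


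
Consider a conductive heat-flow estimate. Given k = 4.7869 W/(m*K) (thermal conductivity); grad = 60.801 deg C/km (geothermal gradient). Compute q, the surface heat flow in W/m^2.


q = k * grad / 1000
q = 4.7869 * 60.801 / 1000
q = 0.29105 W/m^2


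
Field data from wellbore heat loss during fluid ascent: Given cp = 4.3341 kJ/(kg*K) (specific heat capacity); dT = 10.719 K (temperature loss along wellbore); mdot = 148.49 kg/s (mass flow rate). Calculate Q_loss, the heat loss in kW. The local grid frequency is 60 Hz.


Q_loss = mdot * cp * dT
Q_loss = 148.49 * 4.3341 * 10.719
Q_loss = 6898.4 kW


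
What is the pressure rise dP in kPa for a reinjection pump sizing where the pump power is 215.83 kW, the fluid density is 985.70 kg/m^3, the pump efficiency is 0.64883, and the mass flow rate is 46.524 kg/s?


dP = P_pump * rho * eta / mdot
dP = 215.83 * 985.70 * 0.64883 / 46.524
dP = 2967.0 kPa


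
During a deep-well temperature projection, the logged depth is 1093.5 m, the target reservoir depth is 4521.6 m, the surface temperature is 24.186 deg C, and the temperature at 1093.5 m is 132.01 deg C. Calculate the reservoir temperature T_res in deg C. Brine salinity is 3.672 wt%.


Step 1: grad = (T_d1 - T_surf)/d1 * 1000 = (132.01 - 24.186)/1093.5 * 1000 = 98.60448 deg C/km
Step 2: T_res = T_surf + grad*d2/1000 = 24.186 + 98.60448*4521.6/1000 = 470.04 deg C
T_res = 470.04 deg C


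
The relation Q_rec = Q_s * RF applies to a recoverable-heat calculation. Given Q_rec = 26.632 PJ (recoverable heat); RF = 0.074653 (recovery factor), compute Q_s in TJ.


Q_s = Q_rec / RF
Q_s = 26.632 / 0.074653
Q_s = 356.7439 PJ
Convert: 356.7439 PJ * 1000.0 = 3.5674e+05 TJ
Q_s = 3.5674e+05 TJ


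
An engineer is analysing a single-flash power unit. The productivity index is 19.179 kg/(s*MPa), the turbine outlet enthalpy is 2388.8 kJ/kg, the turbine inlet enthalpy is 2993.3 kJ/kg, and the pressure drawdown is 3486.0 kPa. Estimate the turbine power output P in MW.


Step 1: mdot = PI * dP / 1000 = 19.179 * 3486.0 / 1000 = 66.85799 kg/s
Step 2: P = mdot*(h_in - h_out)/1000 = 66.85799*(2993.3 - 2388.8)/1000 = 40.416 MW
P = 40.416 MW


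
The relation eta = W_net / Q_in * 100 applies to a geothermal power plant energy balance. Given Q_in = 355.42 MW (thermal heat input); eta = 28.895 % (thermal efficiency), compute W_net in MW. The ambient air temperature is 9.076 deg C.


W_net = eta / 100 * Q_in
W_net = 28.895 / 100 * 355.42
W_net = 102.70 MW


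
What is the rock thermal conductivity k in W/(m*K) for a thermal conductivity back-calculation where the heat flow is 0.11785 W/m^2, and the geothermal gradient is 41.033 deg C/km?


k = q / (grad / 1000)
k = 0.11785 / (41.033 / 1000)
k = 2.8721 W/(m*K)


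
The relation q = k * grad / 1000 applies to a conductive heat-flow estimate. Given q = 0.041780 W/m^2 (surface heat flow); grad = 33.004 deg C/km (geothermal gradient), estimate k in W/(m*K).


k = q * 1000 / grad
k = 0.041780 * 1000 / 33.004
k = 1.2659 W/(m*K)


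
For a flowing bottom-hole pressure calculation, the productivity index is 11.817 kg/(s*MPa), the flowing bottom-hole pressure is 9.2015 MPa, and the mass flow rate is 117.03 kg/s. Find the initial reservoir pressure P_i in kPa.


P_i = P_wf + mdot / PI
P_i = 9.2015 + 117.03 / 11.817
P_i = 19.10503 MPa
Convert: 19.10503 MPa * 1000.0 = 19105 kPa
P_i = 19105 kPa


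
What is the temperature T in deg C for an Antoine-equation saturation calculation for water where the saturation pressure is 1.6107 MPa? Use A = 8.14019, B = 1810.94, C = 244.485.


T = B / (A - log10(P_sat * 760 / 0.101325)) - C
T = 1810.94 / (8.14019 - log10(1.6107 * 760 / 0.101325)) - 244.485
T = 201.77 deg C


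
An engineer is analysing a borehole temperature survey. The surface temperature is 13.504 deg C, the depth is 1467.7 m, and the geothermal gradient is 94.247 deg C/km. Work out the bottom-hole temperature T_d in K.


T_d = T_surf + grad * d / 1000
T_d = 13.504 + 94.247 * 1467.7 / 1000
T_d = 151.8303 deg C
Convert to K: 151.8303 + 273.15 = 424.98 K
T_d = 424.98 K


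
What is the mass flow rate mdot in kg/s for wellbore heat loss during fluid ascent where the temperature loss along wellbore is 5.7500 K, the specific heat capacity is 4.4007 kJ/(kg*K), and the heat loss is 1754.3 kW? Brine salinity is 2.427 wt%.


mdot = Q_loss / (cp * dT)
mdot = 1754.3 / (4.4007 * 5.7500)
mdot = 69.329 kg/s


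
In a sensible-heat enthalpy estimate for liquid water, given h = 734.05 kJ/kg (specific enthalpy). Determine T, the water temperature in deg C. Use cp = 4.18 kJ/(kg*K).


T = h / cp
T = 734.05 / 4.18
T = 175.61 deg C


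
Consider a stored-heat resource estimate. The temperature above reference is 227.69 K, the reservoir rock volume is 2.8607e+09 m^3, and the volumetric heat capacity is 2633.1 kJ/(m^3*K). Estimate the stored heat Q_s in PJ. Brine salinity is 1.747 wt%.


Q_s = Vr * rhoc * dT / 1e12
Q_s = 2.8607e+09 * 2633.1 * 227.69 / 1e12
Q_s = 1715.1 PJ


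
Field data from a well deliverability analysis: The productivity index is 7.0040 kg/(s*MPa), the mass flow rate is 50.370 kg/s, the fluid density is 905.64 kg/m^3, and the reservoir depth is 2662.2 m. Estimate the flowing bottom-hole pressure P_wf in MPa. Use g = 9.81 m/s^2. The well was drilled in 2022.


Step 1: P_i = rho*g*h/1e6 = 905.64*9.81*2662.2/1e6 = 23.65186 MPa
Step 2: P_wf = P_i - mdot/PI = 23.65186 - 50.37/7.004 = 16.460 MPa
P_wf = 16.460 MPa


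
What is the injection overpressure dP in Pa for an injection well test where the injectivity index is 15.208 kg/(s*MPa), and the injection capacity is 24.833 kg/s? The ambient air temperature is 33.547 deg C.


dP = mdot * 1000 / II
dP = 24.833 * 1000 / 15.208
dP = 1632.891 kPa
Convert: 1632.891 kPa * 1000.0 = 1.6329e+06 Pa
dP = 1.6329e+06 Pa


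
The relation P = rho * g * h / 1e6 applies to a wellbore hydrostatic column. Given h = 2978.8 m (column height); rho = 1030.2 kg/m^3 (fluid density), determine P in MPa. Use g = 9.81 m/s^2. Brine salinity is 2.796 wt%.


P = rho * g * h / 1e6
P = 1030.2 * 9.81 * 2978.8 / 1e6
P = 30.105 MPa


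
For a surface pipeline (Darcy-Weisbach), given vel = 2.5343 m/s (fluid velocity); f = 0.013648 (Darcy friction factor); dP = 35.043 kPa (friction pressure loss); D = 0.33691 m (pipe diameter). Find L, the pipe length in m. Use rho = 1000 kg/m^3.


L = dP*1000*D / (f*rho*vel^2/2)
L = 35.043*1000*0.33691 / (0.013648*1000*2.5343^2/2)
L = 269.38 m


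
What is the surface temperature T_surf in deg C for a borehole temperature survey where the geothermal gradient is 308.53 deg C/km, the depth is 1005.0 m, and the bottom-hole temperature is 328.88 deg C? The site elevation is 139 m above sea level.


T_surf = T_d - grad * d / 1000
T_surf = 328.88 - 308.53 * 1005.0 / 1000
T_surf = 18.807 deg C


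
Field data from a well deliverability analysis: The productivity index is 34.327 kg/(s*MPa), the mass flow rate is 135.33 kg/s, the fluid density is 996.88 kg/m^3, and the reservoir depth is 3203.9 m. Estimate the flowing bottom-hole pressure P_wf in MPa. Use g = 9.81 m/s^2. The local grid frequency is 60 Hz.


Step 1: P_i = rho*g*h/1e6 = 996.88*9.81*3203.9/1e6 = 31.33220 MPa
Step 2: P_wf = P_i - mdot/PI = 31.33220 - 135.33/34.327 = 27.390 MPa
P_wf = 27.390 MPa


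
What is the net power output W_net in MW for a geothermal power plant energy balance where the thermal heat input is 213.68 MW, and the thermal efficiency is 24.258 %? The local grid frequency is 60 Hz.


W_net = eta / 100 * Q_in
W_net = 24.258 / 100 * 213.68
W_net = 51.834 MW


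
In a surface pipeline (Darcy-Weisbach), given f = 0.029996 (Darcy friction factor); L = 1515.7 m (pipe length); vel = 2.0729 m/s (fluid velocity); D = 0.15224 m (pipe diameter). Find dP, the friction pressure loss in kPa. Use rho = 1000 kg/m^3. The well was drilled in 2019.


dP = f * (L/D) * (rho*vel^2/2) / 1000
dP = 0.029996 * (1515.7/0.15224) * (1000*2.0729^2/2) / 1000
dP = 641.62 kPa


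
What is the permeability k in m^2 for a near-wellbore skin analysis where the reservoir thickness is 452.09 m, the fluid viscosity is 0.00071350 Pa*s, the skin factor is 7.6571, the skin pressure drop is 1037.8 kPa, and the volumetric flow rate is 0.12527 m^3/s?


k = S*q*mu / (2*pi*dP_s*1000*hr)
k = 7.6571*0.12527*0.00071350 / (2*pi*1037.8*1000*452.09)
k = 2.3216e-13 m^2


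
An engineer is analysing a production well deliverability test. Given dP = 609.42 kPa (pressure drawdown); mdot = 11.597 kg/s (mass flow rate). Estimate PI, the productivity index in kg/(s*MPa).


PI = mdot * 1000 / dP
PI = 11.597 * 1000 / 609.42
PI = 19.030 kg/(s*MPa)


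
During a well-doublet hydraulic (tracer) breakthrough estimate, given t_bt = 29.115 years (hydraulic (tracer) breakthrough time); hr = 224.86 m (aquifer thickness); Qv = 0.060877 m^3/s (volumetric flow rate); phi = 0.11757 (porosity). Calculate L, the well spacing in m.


L = sqrt(t_bt*365.25*86400*3*Qv / (pi*hr*phi))
L = sqrt(29.115*365.25*86400*3*0.060877 / (pi*224.86*0.11757))
L = 1421.4 m


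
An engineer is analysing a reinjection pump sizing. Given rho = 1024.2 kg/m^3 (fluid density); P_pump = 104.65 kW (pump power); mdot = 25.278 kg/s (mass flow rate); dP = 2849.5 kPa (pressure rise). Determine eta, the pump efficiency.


eta = mdot * dP / (rho * P_pump)
eta = 25.278 * 2849.5 / (1024.2 * 104.65)
eta = 0.67203


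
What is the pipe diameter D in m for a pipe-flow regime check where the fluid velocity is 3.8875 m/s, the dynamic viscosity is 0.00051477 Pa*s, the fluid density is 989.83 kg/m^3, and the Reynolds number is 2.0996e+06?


D = Re * mu / (rho * vel)
D = 2.0996e+06 * 0.00051477 / (989.83 * 3.8875)
D = 0.28088 m


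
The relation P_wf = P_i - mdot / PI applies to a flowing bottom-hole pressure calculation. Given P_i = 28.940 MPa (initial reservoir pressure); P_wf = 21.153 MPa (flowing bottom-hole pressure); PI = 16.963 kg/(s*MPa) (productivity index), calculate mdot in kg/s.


mdot = (P_i - P_wf) * PI
mdot = (28.940 - 21.153) * 16.963
mdot = 132.09 kg/s


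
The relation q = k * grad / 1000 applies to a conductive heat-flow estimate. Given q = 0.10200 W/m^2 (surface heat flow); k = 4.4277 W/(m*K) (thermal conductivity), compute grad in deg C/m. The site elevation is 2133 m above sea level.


grad = q * 1000 / k
grad = 0.10200 * 1000 / 4.4277
grad = 23.03679 deg C/km
Convert: 23.03679 deg C/km * 0.001 = 0.023037 deg C/m
grad = 0.023037 deg C/m


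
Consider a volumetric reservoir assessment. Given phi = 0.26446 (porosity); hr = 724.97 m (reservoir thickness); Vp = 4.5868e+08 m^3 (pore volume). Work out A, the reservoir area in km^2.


A = Vp / (1e6 * hr * phi)
A = 4.5868e+08 / (1e6 * 724.97 * 0.26446)
A = 2.3924 km^2


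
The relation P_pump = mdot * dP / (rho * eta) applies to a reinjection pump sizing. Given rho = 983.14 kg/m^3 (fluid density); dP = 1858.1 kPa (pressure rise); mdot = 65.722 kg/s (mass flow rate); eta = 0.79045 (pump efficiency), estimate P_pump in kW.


P_pump = mdot * dP / (rho * eta)
P_pump = 65.722 * 1858.1 / (983.14 * 0.79045)
P_pump = 157.14 kW


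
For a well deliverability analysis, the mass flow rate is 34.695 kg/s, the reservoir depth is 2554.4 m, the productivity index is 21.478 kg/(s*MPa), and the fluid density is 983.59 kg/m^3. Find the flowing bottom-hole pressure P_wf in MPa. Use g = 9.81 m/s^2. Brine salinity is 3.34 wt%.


Step 1: P_i = rho*g*h/1e6 = 983.59*9.81*2554.4/1e6 = 24.64745 MPa
Step 2: P_wf = P_i - mdot/PI = 24.64745 - 34.695/21.478 = 23.032 MPa
P_wf = 23.032 MPa


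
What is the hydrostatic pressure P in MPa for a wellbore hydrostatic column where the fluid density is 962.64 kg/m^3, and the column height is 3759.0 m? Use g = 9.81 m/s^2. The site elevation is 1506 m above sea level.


P = rho * g * h / 1e6
P = 962.64 * 9.81 * 3759.0 / 1e6
P = 35.498 MPa


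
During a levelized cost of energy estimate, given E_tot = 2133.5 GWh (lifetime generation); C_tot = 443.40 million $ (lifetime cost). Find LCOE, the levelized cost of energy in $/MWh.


LCOE = C_tot / E_tot * 100
LCOE = 443.40 / 2133.5 * 100
LCOE = 20.78275 cents/kWh
Convert: 20.78275 cents/kWh * 10.0 = 207.83 $/MWh
LCOE = 207.83 $/MWh


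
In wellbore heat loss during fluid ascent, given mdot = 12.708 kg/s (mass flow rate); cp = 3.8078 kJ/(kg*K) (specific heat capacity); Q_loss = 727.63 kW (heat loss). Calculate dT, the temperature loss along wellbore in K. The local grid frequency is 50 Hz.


dT = Q_loss / (mdot * cp)
dT = 727.63 / (12.708 * 3.8078)
dT = 15.037 K


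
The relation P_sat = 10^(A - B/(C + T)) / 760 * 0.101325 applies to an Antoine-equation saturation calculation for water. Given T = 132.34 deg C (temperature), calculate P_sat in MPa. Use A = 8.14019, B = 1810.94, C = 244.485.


P_sat = 10^(A - B/(C + T)) / 760 * 0.101325
P_sat = 10^(8.14019 - 1810.94/(244.485 + 132.34)) / 760 * 0.101325
P_sat = 0.28794 MPa


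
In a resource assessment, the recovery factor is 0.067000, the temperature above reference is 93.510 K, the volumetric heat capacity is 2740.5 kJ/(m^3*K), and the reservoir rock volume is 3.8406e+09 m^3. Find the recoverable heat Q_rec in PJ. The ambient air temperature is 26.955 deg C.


Step 1: Q_s = Vr*rhoc*dT/1e12 = 3.8406e+09*2740.5*93.51/1e12 = 984.2081 PJ
Step 2: Q_rec = Q_s * RF = 984.2081 * 0.067 = 65.942 PJ
Q_rec = 65.942 PJ


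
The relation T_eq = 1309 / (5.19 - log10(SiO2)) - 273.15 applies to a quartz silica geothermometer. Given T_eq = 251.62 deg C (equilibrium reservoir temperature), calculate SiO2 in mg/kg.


SiO2 = 10^(5.19 - 1309/(T_eq + 273.15))
SiO2 = 10^(5.19 - 1309/(251.62 + 273.15))
SiO2 = 496.11 mg/kg


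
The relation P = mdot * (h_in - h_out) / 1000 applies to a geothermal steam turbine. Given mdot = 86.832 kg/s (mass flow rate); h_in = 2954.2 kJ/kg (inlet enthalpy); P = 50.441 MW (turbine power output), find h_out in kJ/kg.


h_out = h_in - P * 1000 / mdot
h_out = 2954.2 - 50.441 * 1000 / 86.832
h_out = 2373.3 kJ/kg


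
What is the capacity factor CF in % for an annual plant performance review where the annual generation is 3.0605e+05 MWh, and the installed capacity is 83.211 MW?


CF = E_a / (cap * 8760) * 100
CF = 3.0605e+05 / (83.211 * 8760) * 100
CF = 41.986 %


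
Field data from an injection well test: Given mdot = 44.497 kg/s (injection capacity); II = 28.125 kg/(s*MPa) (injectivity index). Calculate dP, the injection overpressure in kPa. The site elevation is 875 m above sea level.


dP = mdot * 1000 / II
dP = 44.497 * 1000 / 28.125
dP = 1582.1 kPa


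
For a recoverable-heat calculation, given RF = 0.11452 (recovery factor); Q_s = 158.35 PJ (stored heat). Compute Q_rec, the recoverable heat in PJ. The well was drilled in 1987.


Q_rec = Q_s * RF
Q_rec = 158.35 * 0.11452
Q_rec = 18.134 PJ


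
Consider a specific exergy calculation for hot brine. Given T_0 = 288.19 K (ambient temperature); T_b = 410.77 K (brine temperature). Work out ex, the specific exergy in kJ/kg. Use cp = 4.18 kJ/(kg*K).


ex = cp * ((T_b - T_0) - T_0 * ln(T_b/T_0))
ex = 4.18 * ((410.77 - 288.19) - 288.19 * ln(410.77/288.19))
ex = 85.446 kJ/kg


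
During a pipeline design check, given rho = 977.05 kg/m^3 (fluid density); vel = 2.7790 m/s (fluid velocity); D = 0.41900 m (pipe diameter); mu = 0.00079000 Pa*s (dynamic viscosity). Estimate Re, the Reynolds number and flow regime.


Step 1: Re = rho*vel*D/mu = 977.05*2.779*0.419/0.00079 = 1.4401e+06
Step 2: Re = 1.4401e+06 > 4000, so flow is turbulent.
Re = 1.4401e+06 (turbulent)


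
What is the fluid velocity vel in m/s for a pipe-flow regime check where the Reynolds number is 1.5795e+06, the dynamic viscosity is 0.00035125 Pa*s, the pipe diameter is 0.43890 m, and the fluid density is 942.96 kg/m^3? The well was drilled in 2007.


vel = Re * mu / (rho * D)
vel = 1.5795e+06 * 0.00035125 / (942.96 * 0.43890)
vel = 1.3405 m/s


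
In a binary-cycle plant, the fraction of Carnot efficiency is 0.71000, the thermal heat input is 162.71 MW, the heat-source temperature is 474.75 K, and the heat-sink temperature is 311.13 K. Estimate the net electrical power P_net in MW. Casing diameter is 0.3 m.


Step 1: eta = (1 - Tc/Th)*f = (1 - 311.13/474.75)*0.71 = 0.2446976
Step 2: P_net = eta * Q_in = 0.2446976 * 162.71 = 39.815 MW
P_net = 39.815 MW


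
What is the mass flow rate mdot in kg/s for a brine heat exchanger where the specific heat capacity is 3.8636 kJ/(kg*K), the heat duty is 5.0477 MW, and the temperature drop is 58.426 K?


mdot = Q * 1000 / (cp * dT)
mdot = 5.0477 * 1000 / (3.8636 * 58.426)
mdot = 22.361 kg/s


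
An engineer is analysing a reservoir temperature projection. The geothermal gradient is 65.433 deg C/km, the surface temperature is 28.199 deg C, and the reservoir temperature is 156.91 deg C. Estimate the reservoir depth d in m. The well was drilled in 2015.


d = (T_res - T_surf) / grad * 1000
d = (156.91 - 28.199) / 65.433 * 1000
d = 1967.1 m


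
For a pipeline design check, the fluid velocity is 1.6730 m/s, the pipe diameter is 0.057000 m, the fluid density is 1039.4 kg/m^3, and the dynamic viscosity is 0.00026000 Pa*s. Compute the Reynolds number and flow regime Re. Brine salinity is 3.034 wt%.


Step 1: Re = rho*vel*D/mu = 1039.4*1.673*0.057/0.00026 = 3.8122e+05
Step 2: Re = 3.8122e+05 > 4000, so flow is turbulent.
Re = 3.8122e+05 (turbulent)


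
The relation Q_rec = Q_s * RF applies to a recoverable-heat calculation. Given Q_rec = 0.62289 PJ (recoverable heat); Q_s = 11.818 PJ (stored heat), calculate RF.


RF = Q_rec / Q_s
RF = 0.62289 / 11.818
RF = 0.052707


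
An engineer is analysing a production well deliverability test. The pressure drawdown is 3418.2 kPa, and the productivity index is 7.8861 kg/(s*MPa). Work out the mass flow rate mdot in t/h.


mdot = PI * dP / 1000
mdot = 7.8861 * 3418.2 / 1000
mdot = 26.95627 kg/s
Convert: 26.95627 kg/s * 3.6 = 97.043 t/h
mdot = 97.043 t/h


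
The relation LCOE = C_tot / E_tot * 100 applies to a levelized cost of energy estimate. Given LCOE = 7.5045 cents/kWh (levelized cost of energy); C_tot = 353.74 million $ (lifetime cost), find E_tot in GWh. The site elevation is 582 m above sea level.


E_tot = C_tot / LCOE * 100
E_tot = 353.74 / 7.5045 * 100
E_tot = 4713.7 GWh


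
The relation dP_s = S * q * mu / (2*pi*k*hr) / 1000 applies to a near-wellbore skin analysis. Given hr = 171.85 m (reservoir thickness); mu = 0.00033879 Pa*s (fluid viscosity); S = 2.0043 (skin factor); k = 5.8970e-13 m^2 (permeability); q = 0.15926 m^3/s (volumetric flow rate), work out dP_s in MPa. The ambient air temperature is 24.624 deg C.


dP_s = S * q * mu / (2*pi*k*hr) / 1000
dP_s = 2.0043 * 0.15926 * 0.00033879 / (2*pi*5.8970e-13*171.85) / 1000
dP_s = 169.8398 kPa
Convert: 169.8398 kPa * 0.001 = 0.16984 MPa
dP_s = 0.16984 MPa


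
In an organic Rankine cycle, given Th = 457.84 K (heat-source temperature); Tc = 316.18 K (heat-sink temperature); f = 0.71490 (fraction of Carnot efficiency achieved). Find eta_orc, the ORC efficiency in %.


eta_orc = (1 - Tc/Th) * f * 100
eta_orc = (1 - 316.18/457.84) * 0.71490 * 100
eta_orc = 22.120 %


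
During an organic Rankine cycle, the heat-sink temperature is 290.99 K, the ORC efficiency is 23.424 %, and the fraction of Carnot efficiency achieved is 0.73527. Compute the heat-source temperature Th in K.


Th = Tc / (1 - (eta_orc/100)/f)
Th = 290.99 / (1 - (23.424/100)/0.73527)
Th = 427.03 K


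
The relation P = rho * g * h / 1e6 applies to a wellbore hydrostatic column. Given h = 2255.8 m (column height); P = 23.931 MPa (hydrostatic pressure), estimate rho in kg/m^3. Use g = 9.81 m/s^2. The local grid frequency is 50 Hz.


rho = P * 1e6 / (g * h)
rho = 23.931 * 1e6 / (9.81 * 2255.8)
rho = 1081.4 kg/m^3


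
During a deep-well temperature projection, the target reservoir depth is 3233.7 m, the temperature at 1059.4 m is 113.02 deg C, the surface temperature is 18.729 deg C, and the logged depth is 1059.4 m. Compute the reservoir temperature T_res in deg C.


Step 1: grad = (T_d1 - T_surf)/d1 * 1000 = (113.02 - 18.729)/1059.4 * 1000 = 89.00415 deg C/km
Step 2: T_res = T_surf + grad*d2/1000 = 18.729 + 89.00415*3233.7/1000 = 306.54 deg C
T_res = 306.54 deg C


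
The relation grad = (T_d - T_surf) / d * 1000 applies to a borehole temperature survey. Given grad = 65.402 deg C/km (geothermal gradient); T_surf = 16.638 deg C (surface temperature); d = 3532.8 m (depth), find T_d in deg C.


T_d = T_surf + grad * d / 1000
T_d = 16.638 + 65.402 * 3532.8 / 1000
T_d = 247.69 deg C


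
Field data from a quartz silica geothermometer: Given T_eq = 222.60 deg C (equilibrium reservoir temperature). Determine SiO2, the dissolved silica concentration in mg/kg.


SiO2 = 10^(5.19 - 1309/(T_eq + 273.15))
SiO2 = 10^(5.19 - 1309/(222.60 + 273.15))
SiO2 = 354.45 mg/kg


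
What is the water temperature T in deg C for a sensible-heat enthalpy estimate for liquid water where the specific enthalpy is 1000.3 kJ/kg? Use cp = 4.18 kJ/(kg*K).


T = h / cp
T = 1000.3 / 4.18
T = 239.31 deg C


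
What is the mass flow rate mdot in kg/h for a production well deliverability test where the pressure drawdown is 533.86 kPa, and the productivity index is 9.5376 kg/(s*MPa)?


mdot = PI * dP / 1000
mdot = 9.5376 * 533.86 / 1000
mdot = 5.091743 kg/s
Convert: 5.091743 kg/s * 3600.0 = 18330 kg/h
mdot = 18330 kg/h


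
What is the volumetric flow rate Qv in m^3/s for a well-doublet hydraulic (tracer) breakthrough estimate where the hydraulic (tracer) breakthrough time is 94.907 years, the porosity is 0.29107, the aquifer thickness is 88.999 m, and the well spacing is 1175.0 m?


Qv = pi*hr*phi*L^2 / (3*t_bt*365.25*86400)
Qv = pi*88.999*0.29107*1175.0^2 / (3*94.907*365.25*86400)
Qv = 0.012505 m^3/s


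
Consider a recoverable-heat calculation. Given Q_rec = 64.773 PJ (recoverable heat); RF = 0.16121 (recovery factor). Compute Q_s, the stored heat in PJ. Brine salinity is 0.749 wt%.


Q_s = Q_rec / RF
Q_s = 64.773 / 0.16121
Q_s = 401.79 PJ


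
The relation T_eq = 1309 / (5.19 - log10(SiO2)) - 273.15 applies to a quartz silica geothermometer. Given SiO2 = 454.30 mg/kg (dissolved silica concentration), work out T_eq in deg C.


T_eq = 1309 / (5.19 - log10(SiO2)) - 273.15
T_eq = 1309 / (5.19 - log10(454.30)) - 273.15
T_eq = 243.70 deg C


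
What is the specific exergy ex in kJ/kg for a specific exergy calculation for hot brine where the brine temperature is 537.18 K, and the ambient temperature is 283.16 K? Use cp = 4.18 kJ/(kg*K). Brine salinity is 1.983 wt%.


ex = cp * ((T_b - T_0) - T_0 * ln(T_b/T_0))
ex = 4.18 * ((537.18 - 283.16) - 283.16 * ln(537.18/283.16))
ex = 303.91 kJ/kg


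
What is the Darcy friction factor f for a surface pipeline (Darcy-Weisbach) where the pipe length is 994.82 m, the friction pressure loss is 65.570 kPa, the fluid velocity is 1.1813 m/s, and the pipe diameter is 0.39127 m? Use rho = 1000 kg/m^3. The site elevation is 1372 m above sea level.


f = dP*1000 / ((L/D)*(rho*vel^2/2))
f = 65.570*1000 / ((994.82/0.39127)*(1000*1.1813^2/2))
f = 0.036961


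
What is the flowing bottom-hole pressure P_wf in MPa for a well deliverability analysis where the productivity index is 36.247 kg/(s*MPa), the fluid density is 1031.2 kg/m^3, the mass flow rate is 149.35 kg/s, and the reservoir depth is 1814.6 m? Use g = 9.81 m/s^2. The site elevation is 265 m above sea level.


Step 1: P_i = rho*g*h/1e6 = 1031.2*9.81*1814.6/1e6 = 18.35662 MPa
Step 2: P_wf = P_i - mdot/PI = 18.35662 - 149.35/36.247 = 14.236 MPa
P_wf = 14.236 MPa


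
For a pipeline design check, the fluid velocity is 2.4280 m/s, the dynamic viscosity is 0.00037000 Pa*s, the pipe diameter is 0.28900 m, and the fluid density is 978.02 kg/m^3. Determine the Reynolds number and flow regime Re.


Step 1: Re = rho*vel*D/mu = 978.02*2.428*0.289/0.00037 = 1.8548e+06
Step 2: Re = 1.8548e+06 > 4000, so flow is turbulent.
Re = 1.8548e+06 (turbulent)


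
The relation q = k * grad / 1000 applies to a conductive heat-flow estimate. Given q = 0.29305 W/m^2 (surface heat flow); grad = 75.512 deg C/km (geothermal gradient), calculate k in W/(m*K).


k = q * 1000 / grad
k = 0.29305 * 1000 / 75.512
k = 3.8808 W/(m*K)


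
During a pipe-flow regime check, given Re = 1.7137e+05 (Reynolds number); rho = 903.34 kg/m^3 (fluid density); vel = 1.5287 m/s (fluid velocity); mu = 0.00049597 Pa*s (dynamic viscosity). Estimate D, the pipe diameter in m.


D = Re * mu / (rho * vel)
D = 1.7137e+05 * 0.00049597 / (903.34 * 1.5287)
D = 0.061548 m


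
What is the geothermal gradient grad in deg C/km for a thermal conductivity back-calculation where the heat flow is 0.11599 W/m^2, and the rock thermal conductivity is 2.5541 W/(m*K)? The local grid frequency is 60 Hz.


grad = q / k * 1000
grad = 0.11599 / 2.5541 * 1000
grad = 45.413 deg C/km


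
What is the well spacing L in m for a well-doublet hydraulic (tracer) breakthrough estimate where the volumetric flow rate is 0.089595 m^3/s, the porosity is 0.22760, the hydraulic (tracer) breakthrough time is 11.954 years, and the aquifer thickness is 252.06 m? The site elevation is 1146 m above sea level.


L = sqrt(t_bt*365.25*86400*3*Qv / (pi*hr*phi))
L = sqrt(11.954*365.25*86400*3*0.089595 / (pi*252.06*0.22760))
L = 750.06 m


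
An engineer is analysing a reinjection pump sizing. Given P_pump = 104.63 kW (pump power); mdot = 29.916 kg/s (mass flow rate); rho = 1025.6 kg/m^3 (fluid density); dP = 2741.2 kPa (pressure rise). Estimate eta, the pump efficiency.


eta = mdot * dP / (rho * P_pump)
eta = 29.916 * 2741.2 / (1025.6 * 104.63)
eta = 0.76421


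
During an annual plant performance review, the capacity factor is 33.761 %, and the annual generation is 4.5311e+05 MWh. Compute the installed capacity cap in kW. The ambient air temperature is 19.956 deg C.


cap = E_a / (CF/100 * 8760)
cap = 4.5311e+05 / (33.761/100 * 8760)
cap = 153.2090 MW
Convert: 153.2090 MW * 1000.0 = 1.5321e+05 kW
cap = 1.5321e+05 kW


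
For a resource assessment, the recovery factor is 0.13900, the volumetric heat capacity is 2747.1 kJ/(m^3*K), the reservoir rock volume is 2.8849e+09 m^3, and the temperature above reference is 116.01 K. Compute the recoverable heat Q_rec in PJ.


Step 1: Q_s = Vr*rhoc*dT/1e12 = 2.8849e+09*2747.1*116.01/1e12 = 919.3919 PJ
Step 2: Q_rec = Q_s * RF = 919.3919 * 0.139 = 127.80 PJ
Q_rec = 127.80 PJ


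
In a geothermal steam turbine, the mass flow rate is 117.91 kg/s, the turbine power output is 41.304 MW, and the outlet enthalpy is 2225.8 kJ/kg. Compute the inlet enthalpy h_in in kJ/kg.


h_in = h_out + P * 1000 / mdot
h_in = 2225.8 + 41.304 * 1000 / 117.91
h_in = 2576.1 kJ/kg


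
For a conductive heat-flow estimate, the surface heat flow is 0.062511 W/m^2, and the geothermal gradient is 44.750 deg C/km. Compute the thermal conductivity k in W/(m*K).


k = q * 1000 / grad
k = 0.062511 * 1000 / 44.750
k = 1.3969 W/(m*K)


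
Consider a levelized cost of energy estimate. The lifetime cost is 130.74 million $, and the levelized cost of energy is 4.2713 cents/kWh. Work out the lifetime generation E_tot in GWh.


E_tot = C_tot / LCOE * 100
E_tot = 130.74 / 4.2713 * 100
E_tot = 3060.9 GWh


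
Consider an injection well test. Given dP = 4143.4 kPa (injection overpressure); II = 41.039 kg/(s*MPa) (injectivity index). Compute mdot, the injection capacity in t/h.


mdot = II * dP / 1000
mdot = 41.039 * 4143.4 / 1000
mdot = 170.0410 kg/s
Convert: 170.0410 kg/s * 3.6 = 612.15 t/h
mdot = 612.15 t/h


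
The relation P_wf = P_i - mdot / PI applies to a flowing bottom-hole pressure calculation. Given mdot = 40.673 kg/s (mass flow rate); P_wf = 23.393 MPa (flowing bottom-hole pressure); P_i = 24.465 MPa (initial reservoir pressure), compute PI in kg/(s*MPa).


PI = mdot / (P_i - P_wf)
PI = 40.673 / (24.465 - 23.393)
PI = 37.941 kg/(s*MPa)


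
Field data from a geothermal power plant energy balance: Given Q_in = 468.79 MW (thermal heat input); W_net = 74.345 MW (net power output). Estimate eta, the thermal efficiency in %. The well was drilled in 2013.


eta = W_net / Q_in * 100
eta = 74.345 / 468.79 * 100
eta = 15.859 %


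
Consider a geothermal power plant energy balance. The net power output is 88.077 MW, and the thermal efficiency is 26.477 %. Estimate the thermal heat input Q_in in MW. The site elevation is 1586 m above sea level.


Q_in = W_net / (eta / 100)
Q_in = 88.077 / (26.477 / 100)
Q_in = 332.65 MW


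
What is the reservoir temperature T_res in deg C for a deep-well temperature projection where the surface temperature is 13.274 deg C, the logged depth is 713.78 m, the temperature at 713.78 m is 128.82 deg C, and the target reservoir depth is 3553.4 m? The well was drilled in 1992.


Step 1: grad = (T_d1 - T_surf)/d1 * 1000 = (128.82 - 13.274)/713.78 * 1000 = 161.8790 deg C/km
Step 2: T_res = T_surf + grad*d2/1000 = 13.274 + 161.8790*3553.4/1000 = 588.49 deg C
T_res = 588.49 deg C


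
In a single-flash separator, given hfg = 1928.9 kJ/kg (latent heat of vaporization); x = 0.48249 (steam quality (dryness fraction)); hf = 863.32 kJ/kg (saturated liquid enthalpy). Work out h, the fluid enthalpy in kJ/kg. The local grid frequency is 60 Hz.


h = hf + x * hfg
h = 863.32 + 0.48249 * 1928.9
h = 1794.0 kJ/kg


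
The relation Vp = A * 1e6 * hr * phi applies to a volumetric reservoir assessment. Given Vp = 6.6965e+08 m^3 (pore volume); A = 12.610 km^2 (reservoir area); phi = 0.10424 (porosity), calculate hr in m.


hr = Vp / (A * 1e6 * phi)
hr = 6.6965e+08 / (12.610 * 1e6 * 0.10424)
hr = 509.45 m


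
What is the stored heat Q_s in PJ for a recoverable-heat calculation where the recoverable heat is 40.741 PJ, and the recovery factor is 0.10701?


Q_s = Q_rec / RF
Q_s = 40.741 / 0.10701
Q_s = 380.72 PJ


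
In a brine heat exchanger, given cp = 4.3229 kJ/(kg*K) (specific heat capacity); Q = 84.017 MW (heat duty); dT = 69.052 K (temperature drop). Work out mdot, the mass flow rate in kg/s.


mdot = Q * 1000 / (cp * dT)
mdot = 84.017 * 1000 / (4.3229 * 69.052)
mdot = 281.46 kg/s


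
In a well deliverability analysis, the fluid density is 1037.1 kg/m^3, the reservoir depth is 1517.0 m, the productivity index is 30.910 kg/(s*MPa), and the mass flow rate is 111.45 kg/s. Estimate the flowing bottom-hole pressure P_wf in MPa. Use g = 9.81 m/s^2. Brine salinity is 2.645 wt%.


Step 1: P_i = rho*g*h/1e6 = 1037.1*9.81*1517.0/1e6 = 15.43388 MPa
Step 2: P_wf = P_i - mdot/PI = 15.43388 - 111.45/30.91 = 11.828 MPa
P_wf = 11.828 MPa
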